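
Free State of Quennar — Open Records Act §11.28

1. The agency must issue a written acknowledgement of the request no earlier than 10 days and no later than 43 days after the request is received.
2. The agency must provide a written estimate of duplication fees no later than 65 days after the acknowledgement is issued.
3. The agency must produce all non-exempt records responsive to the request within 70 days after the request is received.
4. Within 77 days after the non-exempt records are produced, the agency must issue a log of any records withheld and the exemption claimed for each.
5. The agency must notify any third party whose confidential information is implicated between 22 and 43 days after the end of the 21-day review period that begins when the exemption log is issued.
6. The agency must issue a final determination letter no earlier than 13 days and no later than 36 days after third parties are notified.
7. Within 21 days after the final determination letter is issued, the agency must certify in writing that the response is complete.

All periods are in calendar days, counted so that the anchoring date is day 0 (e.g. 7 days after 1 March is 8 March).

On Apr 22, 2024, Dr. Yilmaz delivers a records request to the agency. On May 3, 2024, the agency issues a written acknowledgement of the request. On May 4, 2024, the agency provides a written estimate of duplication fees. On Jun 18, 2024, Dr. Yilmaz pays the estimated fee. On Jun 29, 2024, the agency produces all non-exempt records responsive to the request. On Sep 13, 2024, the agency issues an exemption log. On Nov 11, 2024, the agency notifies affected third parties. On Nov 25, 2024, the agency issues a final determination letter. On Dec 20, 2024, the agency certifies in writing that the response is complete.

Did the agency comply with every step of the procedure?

Step 1 — 10 and 43 days from Apr 22, 2024 (when the request is received) are May 2, 2024 and Jun 4, 2024 respectively; done May 3, 2024 — within the window.
Step 2 — counting 65 days from May 3, 2024 (when the acknowledgement is issued) gives a deadline of Jul 7, 2024; completed May 4, 2024, before the deadline.
Step 3 — counting 70 days from Apr 22, 2024 (when the request is received) gives a deadline of Jul 1, 2024; done Jun 29, 2024 — timely.
Step 4 — counting 77 days from Jun 29, 2024 (when the non-exempt records are produced) gives a deadline of Sep 14, 2024; Sep 13, 2024 is within that limit.
Step 5 — 22 and 43 days from Oct 4, 2024 (end of the 21-day review period, which began when the exemption log is issued on Sep 13, 2024) are Oct 26, 2024 and Nov 16, 2024 respectively; done Nov 11, 2024, which is between those dates.
Step 6 — 13 and 36 days from Nov 11, 2024 (when third parties are notified) are Nov 24, 2024 and Dec 17, 2024 respectively; done Nov 25, 2024, which is between those dates.
Step 7 — counting 21 days from Nov 25, 2024 (when the final determination letter is issued) gives a deadline of Dec 16, 2024; not done until Dec 20, 2024, 4 days after the deadline.

No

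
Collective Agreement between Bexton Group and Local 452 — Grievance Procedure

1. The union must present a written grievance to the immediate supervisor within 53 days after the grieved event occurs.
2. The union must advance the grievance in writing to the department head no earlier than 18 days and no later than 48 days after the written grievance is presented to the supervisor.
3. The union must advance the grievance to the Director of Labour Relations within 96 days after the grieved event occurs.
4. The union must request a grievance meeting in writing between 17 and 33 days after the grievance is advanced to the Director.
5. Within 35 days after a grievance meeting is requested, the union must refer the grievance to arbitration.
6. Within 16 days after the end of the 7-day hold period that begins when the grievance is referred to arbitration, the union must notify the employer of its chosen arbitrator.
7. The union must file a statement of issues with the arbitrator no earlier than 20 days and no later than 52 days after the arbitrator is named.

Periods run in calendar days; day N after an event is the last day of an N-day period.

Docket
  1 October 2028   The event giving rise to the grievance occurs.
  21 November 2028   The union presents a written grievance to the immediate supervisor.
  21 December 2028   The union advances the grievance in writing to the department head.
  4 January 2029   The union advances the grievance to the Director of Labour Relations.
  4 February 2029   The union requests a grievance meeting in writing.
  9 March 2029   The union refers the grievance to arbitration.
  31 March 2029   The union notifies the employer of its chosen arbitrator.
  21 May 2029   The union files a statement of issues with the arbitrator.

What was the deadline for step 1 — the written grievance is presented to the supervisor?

Step 1 runs from 1 October 2028, when the grieved event occurs. 53 days after 1 October 2028 is 23 November 2028.

23 November 2028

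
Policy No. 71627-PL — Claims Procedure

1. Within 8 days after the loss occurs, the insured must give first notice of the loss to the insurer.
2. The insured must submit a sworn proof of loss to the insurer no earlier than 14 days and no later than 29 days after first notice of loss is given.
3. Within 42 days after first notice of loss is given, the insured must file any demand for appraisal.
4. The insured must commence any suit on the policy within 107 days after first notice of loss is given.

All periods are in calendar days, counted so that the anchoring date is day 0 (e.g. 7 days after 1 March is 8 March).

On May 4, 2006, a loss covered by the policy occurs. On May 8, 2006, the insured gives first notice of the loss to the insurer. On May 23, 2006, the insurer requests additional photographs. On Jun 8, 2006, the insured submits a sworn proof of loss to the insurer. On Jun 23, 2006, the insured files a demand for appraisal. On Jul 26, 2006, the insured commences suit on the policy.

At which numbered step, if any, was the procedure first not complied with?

Step 2

(1) due by May 4, 2006 + 8 days = May 12, 2006; May 8, 2006 is within that limit.
(2) the permitted window runs from May 8, 2006 + 14 = May 22, 2006 to May 8, 2006 + 29 = Jun 6, 2006; Jun 8, 2006 is 2 days past the end of the window.
The analysis stops there.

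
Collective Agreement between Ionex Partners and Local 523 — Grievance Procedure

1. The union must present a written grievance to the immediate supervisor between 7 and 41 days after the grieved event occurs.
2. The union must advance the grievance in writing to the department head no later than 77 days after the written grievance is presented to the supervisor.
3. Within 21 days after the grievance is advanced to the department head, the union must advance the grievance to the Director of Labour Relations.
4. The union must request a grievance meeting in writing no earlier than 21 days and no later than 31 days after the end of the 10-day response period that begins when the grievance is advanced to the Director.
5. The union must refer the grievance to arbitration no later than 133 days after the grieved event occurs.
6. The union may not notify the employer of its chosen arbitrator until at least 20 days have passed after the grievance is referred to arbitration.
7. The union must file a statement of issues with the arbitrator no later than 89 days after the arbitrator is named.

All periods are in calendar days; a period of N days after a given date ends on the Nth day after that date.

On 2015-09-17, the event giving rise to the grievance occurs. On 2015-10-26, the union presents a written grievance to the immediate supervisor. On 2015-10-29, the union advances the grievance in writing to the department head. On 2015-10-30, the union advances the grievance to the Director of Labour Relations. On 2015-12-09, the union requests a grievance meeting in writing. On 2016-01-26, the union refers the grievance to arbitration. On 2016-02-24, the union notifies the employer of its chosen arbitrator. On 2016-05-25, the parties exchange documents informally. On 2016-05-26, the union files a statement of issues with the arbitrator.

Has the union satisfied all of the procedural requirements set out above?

No

Step 1 — 7 and 41 days from 2015-09-17 (when the grieved event occurs) are 2015-09-24 and 2015-10-28 respectively; done 2015-10-26, which is between those dates.
Step 2 — counting 77 days from 2015-10-26 (when the written grievance is presented to the supervisor) gives a deadline of 2016-01-11; completed 2015-10-29, before the deadline.
Step 3 — counting 21 days from 2015-10-29 (when the grievance is advanced to the department head) gives a deadline of 2015-11-19; 2015-10-30 is within that limit.
Step 4 — 21 and 31 days from 2015-11-09 (end of the 10-day response period, which began when the grievance is advanced to the Director on 2015-10-30) are 2015-11-30 and 2015-12-10 respectively; done 2015-12-09, which is between those dates.
Step 5 — counting 133 days from 2015-09-17 (when the grieved event occurs) gives a deadline of 2016-01-28; done 2016-01-26 — timely.
Step 6 — must wait 20 days from 2016-01-26 (when the grievance is referred to arbitration), so not before 2016-02-15; done 2016-02-24, after the minimum wait.
Step 7 — counting 89 days from 2016-02-24 (when the arbitrator is named) gives a deadline of 2016-05-23; 2016-05-26 misses that deadline by 3 days.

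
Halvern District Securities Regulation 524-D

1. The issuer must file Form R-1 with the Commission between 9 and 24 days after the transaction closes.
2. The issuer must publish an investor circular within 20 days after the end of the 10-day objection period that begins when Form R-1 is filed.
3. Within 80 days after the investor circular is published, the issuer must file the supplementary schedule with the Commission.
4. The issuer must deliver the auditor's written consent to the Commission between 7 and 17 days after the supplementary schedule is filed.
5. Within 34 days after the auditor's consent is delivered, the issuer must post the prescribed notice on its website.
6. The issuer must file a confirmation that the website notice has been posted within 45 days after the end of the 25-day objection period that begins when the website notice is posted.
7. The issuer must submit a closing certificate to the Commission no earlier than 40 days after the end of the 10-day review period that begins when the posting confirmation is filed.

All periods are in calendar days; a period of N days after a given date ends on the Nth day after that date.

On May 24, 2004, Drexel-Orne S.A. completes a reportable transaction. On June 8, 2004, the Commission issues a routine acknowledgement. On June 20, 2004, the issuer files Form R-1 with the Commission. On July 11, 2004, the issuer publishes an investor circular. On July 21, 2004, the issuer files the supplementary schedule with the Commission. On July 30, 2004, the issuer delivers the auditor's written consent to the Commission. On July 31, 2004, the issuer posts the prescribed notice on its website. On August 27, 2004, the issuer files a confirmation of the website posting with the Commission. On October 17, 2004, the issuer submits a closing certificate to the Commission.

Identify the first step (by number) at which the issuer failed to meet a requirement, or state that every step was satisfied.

Step 1

(1) the permitted window runs from May 24, 2004 + 9 = June 2, 2004 to May 24, 2004 + 24 = June 17, 2004; June 20, 2004 is 3 days past the end of the window.
The procedure was therefore not followed at step 1.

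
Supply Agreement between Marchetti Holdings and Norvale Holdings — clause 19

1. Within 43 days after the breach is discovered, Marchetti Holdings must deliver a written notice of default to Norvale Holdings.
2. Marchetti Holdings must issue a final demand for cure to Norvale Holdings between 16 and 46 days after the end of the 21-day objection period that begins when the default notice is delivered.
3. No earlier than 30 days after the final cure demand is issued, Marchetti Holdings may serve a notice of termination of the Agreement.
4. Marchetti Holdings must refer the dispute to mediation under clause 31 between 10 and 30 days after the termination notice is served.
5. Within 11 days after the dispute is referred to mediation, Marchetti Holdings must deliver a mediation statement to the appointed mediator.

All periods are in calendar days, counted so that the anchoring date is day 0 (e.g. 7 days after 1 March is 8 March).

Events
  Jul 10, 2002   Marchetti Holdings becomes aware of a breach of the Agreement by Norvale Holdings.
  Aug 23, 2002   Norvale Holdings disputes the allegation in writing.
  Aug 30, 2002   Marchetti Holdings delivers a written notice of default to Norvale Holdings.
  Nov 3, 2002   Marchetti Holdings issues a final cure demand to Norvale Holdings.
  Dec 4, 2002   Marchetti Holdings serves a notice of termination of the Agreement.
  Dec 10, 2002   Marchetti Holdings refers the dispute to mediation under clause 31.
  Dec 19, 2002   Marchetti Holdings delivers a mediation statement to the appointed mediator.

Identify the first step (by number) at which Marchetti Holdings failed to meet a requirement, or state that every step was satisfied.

Step 1

Step 1: 43 days after Jul 10, 2002 (when the breach is discovered) is Aug 22, 2002; Aug 30, 2002 misses that deadline by 8 days.
That is the first point of non-compliance.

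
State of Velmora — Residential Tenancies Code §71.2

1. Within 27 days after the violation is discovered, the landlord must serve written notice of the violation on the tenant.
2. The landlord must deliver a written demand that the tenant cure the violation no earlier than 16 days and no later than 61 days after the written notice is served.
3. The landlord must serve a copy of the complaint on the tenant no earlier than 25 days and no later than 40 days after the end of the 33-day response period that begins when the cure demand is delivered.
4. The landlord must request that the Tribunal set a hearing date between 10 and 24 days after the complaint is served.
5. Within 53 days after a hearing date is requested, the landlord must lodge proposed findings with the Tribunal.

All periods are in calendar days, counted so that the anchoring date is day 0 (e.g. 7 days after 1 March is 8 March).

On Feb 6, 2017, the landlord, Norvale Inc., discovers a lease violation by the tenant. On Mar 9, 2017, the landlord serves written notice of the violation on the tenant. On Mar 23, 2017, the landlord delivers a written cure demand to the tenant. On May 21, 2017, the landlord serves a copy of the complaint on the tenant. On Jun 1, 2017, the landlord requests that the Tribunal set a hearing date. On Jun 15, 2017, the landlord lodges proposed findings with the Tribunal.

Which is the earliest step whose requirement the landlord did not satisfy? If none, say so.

Step 1

Step 1 — counting 27 days from Feb 6, 2017 (when the violation is discovered) gives a deadline of Mar 5, 2017; not done until Mar 9, 2017, 4 days after the deadline.
No need to go further; step 1 was not satisfied.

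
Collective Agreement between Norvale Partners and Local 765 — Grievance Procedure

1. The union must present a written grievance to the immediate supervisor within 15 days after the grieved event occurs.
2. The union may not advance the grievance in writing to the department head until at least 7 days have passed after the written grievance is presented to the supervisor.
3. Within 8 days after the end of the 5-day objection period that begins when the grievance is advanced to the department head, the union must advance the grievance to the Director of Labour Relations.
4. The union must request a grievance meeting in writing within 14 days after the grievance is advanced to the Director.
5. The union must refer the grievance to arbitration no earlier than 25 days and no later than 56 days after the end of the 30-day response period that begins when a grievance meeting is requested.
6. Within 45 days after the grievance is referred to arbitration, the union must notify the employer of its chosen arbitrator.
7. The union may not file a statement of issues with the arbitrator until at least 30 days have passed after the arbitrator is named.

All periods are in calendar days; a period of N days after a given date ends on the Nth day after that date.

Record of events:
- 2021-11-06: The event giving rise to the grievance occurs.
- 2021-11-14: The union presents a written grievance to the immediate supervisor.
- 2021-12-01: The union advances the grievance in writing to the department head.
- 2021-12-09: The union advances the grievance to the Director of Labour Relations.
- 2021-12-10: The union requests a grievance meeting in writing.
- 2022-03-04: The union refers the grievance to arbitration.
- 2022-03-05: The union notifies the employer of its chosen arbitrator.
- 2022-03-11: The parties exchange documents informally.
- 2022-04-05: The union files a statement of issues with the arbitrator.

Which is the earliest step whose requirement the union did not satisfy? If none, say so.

Step 1: 15 days after 2021-11-06 (when the grieved event occurs) is 2021-11-21; completed 2021-11-14, before the deadline.
Step 2: the earliest permitted date is 7 days after 2021-11-14 (when the written grievance is presented to the supervisor), i.e. 2021-11-21; done 2021-12-01, after the minimum wait.
Step 3: 8 days after 2021-12-06 (end of the 5-day objection period, which began when the grievance is advanced to the department head on 2021-12-01) is 2021-12-14; 2021-12-09 is within that limit.
Step 4: 14 days after 2021-12-09 (when the grievance is advanced to the Director) is 2021-12-23; done 2021-12-10 — timely.
Step 5: the window is 25–56 days after 2022-01-09 (end of the 30-day response period, which began when a grievance meeting is requested on 2021-12-10), so 2022-02-03 through 2022-03-06; 2022-03-04 falls inside that range.
Step 6: 45 days after 2022-03-04 (when the grievance is referred to arbitration) is 2022-04-18; 2022-03-05 is within that limit.
Step 7: the earliest permitted date is 30 days after 2022-03-05 (when the arbitrator is named), i.e. 2022-04-04; 2022-04-05 is on or after that date.

None — every step was satisfied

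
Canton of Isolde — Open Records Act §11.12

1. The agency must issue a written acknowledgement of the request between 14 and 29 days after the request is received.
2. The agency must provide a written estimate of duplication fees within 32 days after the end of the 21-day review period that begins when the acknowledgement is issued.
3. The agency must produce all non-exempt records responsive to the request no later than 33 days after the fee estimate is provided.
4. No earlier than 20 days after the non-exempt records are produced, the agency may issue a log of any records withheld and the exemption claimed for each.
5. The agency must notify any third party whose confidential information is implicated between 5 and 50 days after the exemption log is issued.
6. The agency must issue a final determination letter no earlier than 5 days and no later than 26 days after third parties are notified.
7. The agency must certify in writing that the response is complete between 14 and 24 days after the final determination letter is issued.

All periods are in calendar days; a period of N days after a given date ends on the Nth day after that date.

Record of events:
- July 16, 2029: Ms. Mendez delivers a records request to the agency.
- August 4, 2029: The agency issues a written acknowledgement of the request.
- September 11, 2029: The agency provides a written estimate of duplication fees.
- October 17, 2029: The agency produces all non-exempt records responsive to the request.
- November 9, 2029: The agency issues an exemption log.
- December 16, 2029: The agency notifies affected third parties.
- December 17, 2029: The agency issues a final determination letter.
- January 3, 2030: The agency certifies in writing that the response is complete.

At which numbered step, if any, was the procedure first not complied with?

Step 3

Step 1 — 14 and 29 days from July 16, 2029 (when the request is received) are July 30, 2029 and August 14, 2029 respectively; done August 4, 2029 — within the window.
Step 2 — counting 32 days from August 25, 2029 (end of the 21-day review period, which began when the acknowledgement is issued on August 4, 2029) gives a deadline of September 26, 2029; completed September 11, 2029, before the deadline.
Step 3 — counting 33 days from September 11, 2029 (when the fee estimate is provided) gives a deadline of October 14, 2029; not done until October 17, 2029, 3 days after the deadline.
The procedure was therefore not followed at step 3.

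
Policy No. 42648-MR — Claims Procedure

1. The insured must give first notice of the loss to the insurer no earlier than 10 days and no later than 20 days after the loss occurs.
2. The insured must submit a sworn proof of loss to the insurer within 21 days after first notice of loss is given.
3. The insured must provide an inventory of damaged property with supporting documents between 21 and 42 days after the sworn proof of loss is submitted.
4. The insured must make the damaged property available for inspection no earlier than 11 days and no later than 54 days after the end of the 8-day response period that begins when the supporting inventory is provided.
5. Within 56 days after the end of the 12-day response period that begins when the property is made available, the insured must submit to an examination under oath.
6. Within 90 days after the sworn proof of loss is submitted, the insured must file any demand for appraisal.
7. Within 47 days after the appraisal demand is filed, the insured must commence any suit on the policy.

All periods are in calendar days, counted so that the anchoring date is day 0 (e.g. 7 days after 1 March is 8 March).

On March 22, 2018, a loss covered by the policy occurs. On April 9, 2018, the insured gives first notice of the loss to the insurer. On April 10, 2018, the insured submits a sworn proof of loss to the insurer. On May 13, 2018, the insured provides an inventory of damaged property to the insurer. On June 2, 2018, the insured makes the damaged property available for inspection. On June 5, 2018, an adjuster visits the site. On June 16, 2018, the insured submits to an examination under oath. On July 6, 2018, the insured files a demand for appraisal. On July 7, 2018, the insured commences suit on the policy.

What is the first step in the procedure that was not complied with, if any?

(1) the permitted window runs from March 22, 2018 + 10 = April 1, 2018 to March 22, 2018 + 20 = April 11, 2018; done April 9, 2018 — within the window.
(2) due by April 9, 2018 + 21 days = April 30, 2018; April 10, 2018 is within that limit.
(3) the permitted window runs from April 10, 2018 + 21 = May 1, 2018 to April 10, 2018 + 42 = May 22, 2018; done May 13, 2018 — within the window.
(4) the permitted window runs from May 21, 2018 + 11 = June 1, 2018 to May 21, 2018 + 54 = July 14, 2018; done June 2, 2018 — within the window.
(5) due by June 14, 2018 + 56 days = August 9, 2018; done June 16, 2018 — timely.
(6) due by April 10, 2018 + 90 days = July 9, 2018; completed July 6, 2018, before the deadline.
(7) due by July 6, 2018 + 47 days = August 22, 2018; completed July 7, 2018, before the deadline.

None — every step was satisfied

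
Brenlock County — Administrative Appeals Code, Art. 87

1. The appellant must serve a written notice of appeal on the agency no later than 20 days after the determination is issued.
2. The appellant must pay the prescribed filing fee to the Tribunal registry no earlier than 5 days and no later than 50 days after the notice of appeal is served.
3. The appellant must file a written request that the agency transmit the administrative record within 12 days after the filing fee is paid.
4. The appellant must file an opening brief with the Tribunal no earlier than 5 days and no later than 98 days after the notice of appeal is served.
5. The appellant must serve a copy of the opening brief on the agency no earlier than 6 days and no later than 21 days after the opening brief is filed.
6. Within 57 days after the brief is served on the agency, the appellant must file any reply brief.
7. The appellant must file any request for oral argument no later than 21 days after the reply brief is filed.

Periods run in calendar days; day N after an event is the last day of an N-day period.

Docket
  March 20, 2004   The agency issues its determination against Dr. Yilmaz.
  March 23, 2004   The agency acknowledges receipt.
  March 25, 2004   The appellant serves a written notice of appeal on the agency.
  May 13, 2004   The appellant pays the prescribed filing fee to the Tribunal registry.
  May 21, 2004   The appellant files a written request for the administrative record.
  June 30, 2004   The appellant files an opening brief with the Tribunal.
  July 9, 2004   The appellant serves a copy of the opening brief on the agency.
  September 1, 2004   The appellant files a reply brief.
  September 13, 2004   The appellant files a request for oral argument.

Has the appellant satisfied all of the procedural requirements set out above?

Yes

Step 1: 20 days after March 20, 2004 (when the determination is issued) is April 9, 2004; March 25, 2004 is within that limit.
Step 2: the window is 5–50 days after March 25, 2004 (when the notice of appeal is served), so March 30, 2004 through May 14, 2004; done May 13, 2004 — within the window.
Step 3: 12 days after May 13, 2004 (when the filing fee is paid) is May 25, 2004; May 21, 2004 is within that limit.
Step 4: the window is 5–98 days after March 25, 2004 (when the notice of appeal is served), so March 30, 2004 through July 1, 2004; done June 30, 2004 — within the window.
Step 5: the window is 6–21 days after June 30, 2004 (when the opening brief is filed), so July 6, 2004 through July 21, 2004; done July 9, 2004 — within the window.
Step 6: 57 days after July 9, 2004 (when the brief is served on the agency) is September 4, 2004; done September 1, 2004 — timely.
Step 7: 21 days after September 1, 2004 (when the reply brief is filed) is September 22, 2004; completed September 13, 2004, before the deadline.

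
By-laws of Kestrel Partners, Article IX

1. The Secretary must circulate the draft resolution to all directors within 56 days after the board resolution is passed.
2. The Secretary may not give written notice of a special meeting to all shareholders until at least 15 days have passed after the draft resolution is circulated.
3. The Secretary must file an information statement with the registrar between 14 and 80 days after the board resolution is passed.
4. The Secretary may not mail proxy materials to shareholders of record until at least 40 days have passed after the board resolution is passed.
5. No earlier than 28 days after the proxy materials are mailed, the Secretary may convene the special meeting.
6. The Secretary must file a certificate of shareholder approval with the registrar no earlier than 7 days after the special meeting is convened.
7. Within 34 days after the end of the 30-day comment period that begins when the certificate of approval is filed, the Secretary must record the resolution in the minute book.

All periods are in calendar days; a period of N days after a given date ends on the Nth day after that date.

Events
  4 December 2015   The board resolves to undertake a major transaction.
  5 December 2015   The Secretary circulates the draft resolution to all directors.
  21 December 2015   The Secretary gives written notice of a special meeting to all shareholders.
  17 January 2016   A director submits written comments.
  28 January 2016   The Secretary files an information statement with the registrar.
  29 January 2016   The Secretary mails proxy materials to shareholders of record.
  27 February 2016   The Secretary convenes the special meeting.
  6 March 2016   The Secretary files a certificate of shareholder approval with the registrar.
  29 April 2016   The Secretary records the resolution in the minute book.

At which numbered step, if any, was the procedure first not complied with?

Step 1: 56 days after 4 December 2015 (when the board resolution is passed) is 29 January 2016; done 5 December 2015 — timely.
Step 2: the earliest permitted date is 15 days after 5 December 2015 (when the draft resolution is circulated), i.e. 20 December 2015; done 21 December 2015 — permitted.
Step 3: the window is 14–80 days after 4 December 2015 (when the board resolution is passed), so 18 December 2015 through 22 February 2016; done 28 January 2016, which is between those dates.
Step 4: the earliest permitted date is 40 days after 4 December 2015 (when the board resolution is passed), i.e. 13 January 2016; done 29 January 2016 — permitted.
Step 5: the earliest permitted date is 28 days after 29 January 2016 (when the proxy materials are mailed), i.e. 26 February 2016; done 27 February 2016, after the minimum wait.
Step 6: the earliest permitted date is 7 days after 27 February 2016 (when the special meeting is convened), i.e. 5 March 2016; 6 March 2016 is on or after that date.
Step 7: 34 days after 5 April 2016 (end of the 30-day comment period, which began when the certificate of approval is filed on 6 March 2016) is 9 May 2016; 29 April 2016 is within that limit.

None — every step was satisfied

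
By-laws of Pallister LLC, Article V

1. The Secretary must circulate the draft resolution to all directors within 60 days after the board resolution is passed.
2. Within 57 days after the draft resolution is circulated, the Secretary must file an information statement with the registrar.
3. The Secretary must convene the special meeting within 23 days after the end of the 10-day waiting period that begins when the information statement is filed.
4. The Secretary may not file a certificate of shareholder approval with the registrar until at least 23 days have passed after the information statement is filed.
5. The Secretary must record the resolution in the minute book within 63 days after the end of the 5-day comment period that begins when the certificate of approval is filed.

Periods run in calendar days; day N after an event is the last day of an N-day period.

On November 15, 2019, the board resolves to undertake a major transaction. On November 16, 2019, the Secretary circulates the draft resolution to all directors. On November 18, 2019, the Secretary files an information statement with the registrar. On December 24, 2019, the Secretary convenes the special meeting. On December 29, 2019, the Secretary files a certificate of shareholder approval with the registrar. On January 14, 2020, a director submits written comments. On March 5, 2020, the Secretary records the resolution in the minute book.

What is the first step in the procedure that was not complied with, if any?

Step 3

Step 1: 60 days after November 15, 2019 (when the board resolution is passed) is January 14, 2020; completed November 16, 2019, before the deadline.
Step 2: 57 days after November 16, 2019 (when the draft resolution is circulated) is January 12, 2020; done November 18, 2019 — timely.
Step 3: 23 days after November 28, 2019 (end of the 10-day waiting period, which began when the information statement is filed on November 18, 2019) is December 21, 2019; done December 24, 2019 — 3 days late.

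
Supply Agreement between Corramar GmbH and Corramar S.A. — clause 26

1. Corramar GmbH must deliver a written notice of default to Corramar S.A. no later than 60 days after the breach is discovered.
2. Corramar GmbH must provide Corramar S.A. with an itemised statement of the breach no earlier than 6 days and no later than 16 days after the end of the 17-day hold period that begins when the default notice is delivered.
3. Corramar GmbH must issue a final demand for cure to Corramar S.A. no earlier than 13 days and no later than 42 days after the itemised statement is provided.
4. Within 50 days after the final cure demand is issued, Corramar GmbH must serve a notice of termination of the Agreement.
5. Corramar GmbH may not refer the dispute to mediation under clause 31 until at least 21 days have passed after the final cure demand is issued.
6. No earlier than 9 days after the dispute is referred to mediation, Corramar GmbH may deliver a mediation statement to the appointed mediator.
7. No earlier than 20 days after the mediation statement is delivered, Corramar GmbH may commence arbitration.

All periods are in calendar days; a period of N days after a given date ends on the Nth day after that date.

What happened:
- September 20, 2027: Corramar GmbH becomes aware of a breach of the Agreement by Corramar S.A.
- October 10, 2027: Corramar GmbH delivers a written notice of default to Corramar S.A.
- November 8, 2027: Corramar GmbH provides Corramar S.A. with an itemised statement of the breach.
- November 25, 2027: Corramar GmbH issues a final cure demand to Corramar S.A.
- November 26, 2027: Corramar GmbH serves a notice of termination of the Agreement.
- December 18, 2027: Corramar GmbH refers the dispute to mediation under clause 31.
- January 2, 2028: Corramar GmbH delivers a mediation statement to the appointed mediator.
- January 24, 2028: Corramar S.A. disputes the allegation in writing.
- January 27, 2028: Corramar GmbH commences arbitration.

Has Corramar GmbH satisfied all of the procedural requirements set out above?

Yes

Step 1 — counting 60 days from September 20, 2027 (when the breach is discovered) gives a deadline of November 19, 2027; October 10, 2027 is within that limit.
Step 2 — 6 and 16 days from October 27, 2027 (end of the 17-day hold period, which began when the default notice is delivered on October 10, 2027) are November 2, 2027 and November 12, 2027 respectively; done November 8, 2027 — within the window.
Step 3 — 13 and 42 days from November 8, 2027 (when the itemised statement is provided) are November 21, 2027 and December 20, 2027 respectively; done November 25, 2027, which is between those dates.
Step 4 — counting 50 days from November 25, 2027 (when the final cure demand is issued) gives a deadline of January 14, 2028; November 26, 2027 is within that limit.
Step 5 — must wait 21 days from November 25, 2027 (when the final cure demand is issued), so not before December 16, 2027; done December 18, 2027, after the minimum wait.
Step 6 — must wait 9 days from December 18, 2027 (when the dispute is referred to mediation), so not before December 27, 2027; done January 2, 2028 — permitted.
Step 7 — must wait 20 days from January 2, 2028 (when the mediation statement is delivered), so not before January 22, 2028; done January 27, 2028 — permitted.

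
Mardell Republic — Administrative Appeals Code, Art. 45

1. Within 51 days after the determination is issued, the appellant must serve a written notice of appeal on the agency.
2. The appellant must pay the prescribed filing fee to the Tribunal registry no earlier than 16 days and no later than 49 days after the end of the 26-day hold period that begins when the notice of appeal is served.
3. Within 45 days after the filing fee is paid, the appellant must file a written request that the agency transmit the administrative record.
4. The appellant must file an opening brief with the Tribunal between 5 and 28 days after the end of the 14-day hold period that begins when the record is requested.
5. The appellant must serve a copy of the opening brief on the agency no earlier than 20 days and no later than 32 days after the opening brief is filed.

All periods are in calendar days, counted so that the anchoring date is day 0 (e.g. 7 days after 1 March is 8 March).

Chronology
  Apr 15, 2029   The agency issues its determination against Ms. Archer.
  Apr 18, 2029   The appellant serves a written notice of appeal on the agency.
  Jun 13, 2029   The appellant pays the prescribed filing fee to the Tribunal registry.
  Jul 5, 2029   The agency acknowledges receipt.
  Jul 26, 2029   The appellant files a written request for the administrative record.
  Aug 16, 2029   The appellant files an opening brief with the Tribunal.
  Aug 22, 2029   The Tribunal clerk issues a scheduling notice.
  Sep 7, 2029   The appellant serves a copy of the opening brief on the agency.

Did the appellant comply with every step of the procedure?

Yes

Step 1 — counting 51 days from Apr 15, 2029 (when the determination is issued) gives a deadline of Jun 5, 2029; Apr 18, 2029 is within that limit.
Step 2 — 16 and 49 days from May 14, 2029 (end of the 26-day hold period, which began when the notice of appeal is served on Apr 18, 2029) are May 30, 2029 and Jul 2, 2029 respectively; Jun 13, 2029 falls inside that range.
Step 3 — counting 45 days from Jun 13, 2029 (when the filing fee is paid) gives a deadline of Jul 28, 2029; Jul 26, 2029 is within that limit.
Step 4 — 5 and 28 days from Aug 9, 2029 (end of the 14-day hold period, which began when the record is requested on Jul 26, 2029) are Aug 14, 2029 and Sep 6, 2029 respectively; done Aug 16, 2029 — within the window.
Step 5 — 20 and 32 days from Aug 16, 2029 (when the opening brief is filed) are Sep 5, 2029 and Sep 17, 2029 respectively; done Sep 7, 2029, which is between those dates.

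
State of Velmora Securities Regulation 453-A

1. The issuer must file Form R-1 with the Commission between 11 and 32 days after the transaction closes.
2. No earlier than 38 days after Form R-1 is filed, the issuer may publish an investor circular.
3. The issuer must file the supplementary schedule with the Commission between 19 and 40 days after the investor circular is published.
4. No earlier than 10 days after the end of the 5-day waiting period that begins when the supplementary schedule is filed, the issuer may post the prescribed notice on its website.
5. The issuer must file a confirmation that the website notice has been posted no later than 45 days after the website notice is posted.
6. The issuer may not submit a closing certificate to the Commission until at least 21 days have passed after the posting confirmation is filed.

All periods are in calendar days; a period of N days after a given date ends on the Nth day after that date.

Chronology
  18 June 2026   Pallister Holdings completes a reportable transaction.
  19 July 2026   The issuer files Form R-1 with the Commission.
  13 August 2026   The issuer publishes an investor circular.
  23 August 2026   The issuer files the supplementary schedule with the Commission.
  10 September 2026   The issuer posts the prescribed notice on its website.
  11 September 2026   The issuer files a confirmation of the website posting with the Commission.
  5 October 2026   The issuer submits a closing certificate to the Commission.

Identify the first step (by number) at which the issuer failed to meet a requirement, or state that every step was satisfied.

(1) the permitted window runs from 18 June 2026 + 11 = 29 June 2026 to 18 June 2026 + 32 = 20 July 2026; done 19 July 2026, which is between those dates.
(2) permitted from 19 July 2026 + 38 days = 26 August 2026 onward; acted on 13 August 2026, 13 days prematurely.

Step 2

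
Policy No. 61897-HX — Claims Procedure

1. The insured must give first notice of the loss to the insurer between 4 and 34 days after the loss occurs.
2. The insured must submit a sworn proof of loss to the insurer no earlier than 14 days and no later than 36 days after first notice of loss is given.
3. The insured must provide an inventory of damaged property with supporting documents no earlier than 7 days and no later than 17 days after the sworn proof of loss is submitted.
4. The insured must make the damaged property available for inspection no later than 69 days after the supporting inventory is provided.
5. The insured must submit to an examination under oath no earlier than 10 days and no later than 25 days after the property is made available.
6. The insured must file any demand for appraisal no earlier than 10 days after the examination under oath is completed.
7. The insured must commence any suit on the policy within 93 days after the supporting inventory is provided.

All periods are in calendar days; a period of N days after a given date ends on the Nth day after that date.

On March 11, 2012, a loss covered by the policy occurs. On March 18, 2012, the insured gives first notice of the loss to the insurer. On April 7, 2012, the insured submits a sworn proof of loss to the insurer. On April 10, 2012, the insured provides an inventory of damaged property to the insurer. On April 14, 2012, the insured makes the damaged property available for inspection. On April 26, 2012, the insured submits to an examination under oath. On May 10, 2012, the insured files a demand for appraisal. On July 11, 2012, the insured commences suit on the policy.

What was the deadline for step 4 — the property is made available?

Step 4 runs from April 10, 2012, when the supporting inventory is provided. 69 days after April 10, 2012 is June 18, 2012.

June 18, 2012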